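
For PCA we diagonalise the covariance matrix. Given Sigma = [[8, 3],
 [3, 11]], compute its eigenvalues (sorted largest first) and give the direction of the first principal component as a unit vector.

Step 1 — characteristic polynomial of 2×2 Sigma:
  det(Sigma - λI) = λ² - trace · λ + det = 0.
  trace = 8 + 11 = 19, det = 8·11 - (3)² = 79.
Step 2 — discriminant:
  Δ = trace² - 4·det = 361 - 316 = 45.
Step 3 — eigenvalues:
  λ = (trace ± √Δ)/2 = (19 ± 6.7082)/2,
  λ_1 = 12.8541,  λ_2 = 6.1459.

Step 4 — unit eigenvector for λ_1: solve (Sigma - λ_1 I)v = 0. First row:
  (8 - 12.8541)·v_x + (3)·v_y = 0, i.e. (-4.8541)·v_x + (3)·v_y = 0,
  so v ∝ (b, λ_1 - a) = (3, 4.8541) = u.
  ||u|| = √((3)² + (4.8541)²) = √(32.5623) ≈ 5.7063,
  v_1 = u/||u|| ≈ (0.5257, 0.8507) (||v_1|| = 1).

λ_1 = 12.8541,  λ_2 = 6.1459;  v_1 ≈ (0.5257, 0.8507)


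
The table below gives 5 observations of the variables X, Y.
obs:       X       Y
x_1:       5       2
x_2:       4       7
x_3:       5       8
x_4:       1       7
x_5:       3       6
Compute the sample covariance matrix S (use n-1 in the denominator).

Step 1 — column means:
  mean(X) = (5 + 4 + 5 + 1 + 3) / 5 = 18/5 = 3.6
  mean(Y) = (2 + 7 + 8 + 7 + 6) / 5 = 30/5 = 6

Step 2 — sample covariance S[i,j] = (1/(n-1)) · Σ_k (x_{k,i} - mean_i) · (x_{k,j} - mean_j), with n-1 = 4.
  S[X,X] = ((1.4)·(1.4) + (0.4)·(0.4) + (1.4)·(1.4) + (-2.6)·(-2.6) + (-0.6)·(-0.6)) / 4 = 11.2/4 = 2.8
  S[X,Y] = ((1.4)·(-4) + (0.4)·(1) + (1.4)·(2) + (-2.6)·(1) + (-0.6)·(0)) / 4 = -5/4 = -1.25
  S[Y,Y] = ((-4)·(-4) + (1)·(1) + (2)·(2) + (1)·(1) + (0)·(0)) / 4 = 22/4 = 5.5

S is symmetric (S[j,i] = S[i,j]). Assembling:

S = [[2.8, -1.25],
 [-1.25, 5.5]]


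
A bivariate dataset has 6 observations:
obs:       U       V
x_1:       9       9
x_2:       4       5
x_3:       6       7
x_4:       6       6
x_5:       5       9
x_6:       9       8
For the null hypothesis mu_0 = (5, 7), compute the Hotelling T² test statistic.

Step 1 — sample mean vector:
  mean(U) = (9 + 4 + 6 + 6 + 5 + 9) / 6 = 39/6 = 6.5
  mean(V) = (9 + 5 + 7 + 6 + 9 + 8) / 6 = 44/6 = 7.3333
  x̄ = (6.5, 7.3333),  deviation x̄ - mu_0 = (6.5, 7.3333) - (5, 7) = (1.5, 0.3333).

Step 2 — sample covariance matrix, S[i,j] = (1/(n-1)) · Σ_k (x_{k,i} - mean_i) · (x_{k,j} - mean_j), divisor n-1 = 5:
  S[U,U] = ((2.5)·(2.5) + (-2.5)·(-2.5) + (-0.5)·(-0.5) + (-0.5)·(-0.5) + (-1.5)·(-1.5) + (2.5)·(2.5)) / 5 = 21.5/5 = 4.3
  S[U,V] = ((2.5)·(1.6667) + (-2.5)·(-2.3333) + (-0.5)·(-0.3333) + (-0.5)·(-1.3333) + (-1.5)·(1.6667) + (2.5)·(0.6667)) / 5 = 10/5 = 2
  S[V,V] = ((1.6667)·(1.6667) + (-2.3333)·(-2.3333) + (-0.3333)·(-0.3333) + (-1.3333)·(-1.3333) + (1.6667)·(1.6667) + (0.6667)·(0.6667)) / 5 = 13.3333/5 = 2.6667
  S = [[4.3, 2],
 [2, 2.6667]].

Step 3 — invert S. det(S) = 4.3·2.6667 - (2)² = 7.4667.
  S^{-1} = (1/det) · [[d, -b], [-b, a]] = [[0.3571, -0.2679],
 [-0.2679, 0.5759]].

Step 4 — quadratic form (x̄ - mu_0)^T · S^{-1} · (x̄ - mu_0):
  S^{-1} · (x̄ - mu_0) = (0.4464, -0.2098),
  (x̄ - mu_0)^T · [...] = (1.5)·(0.4464) + (0.3333)·(-0.2098) = 0.5997.

Step 5 — scale by n: T² = 6 · 0.5997 = 3.5982.

T² ≈ 3.5982


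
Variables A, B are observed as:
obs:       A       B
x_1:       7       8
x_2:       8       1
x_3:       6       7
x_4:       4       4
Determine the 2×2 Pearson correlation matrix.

Step 1 — column means:
  mean(A) = (7 + 8 + 6 + 4) / 4 = 25/4 = 6.25
  mean(B) = (8 + 1 + 7 + 4) / 4 = 20/4 = 5

Step 2 — sample variances and covariances s[i,j] = (1/(n-1)) · Σ_k (x_{k,i} - mean_i) · (x_{k,j} - mean_j), with n-1 = 3:
  s[A,A] = ((0.75)·(0.75) + (1.75)·(1.75) + (-0.25)·(-0.25) + (-2.25)·(-2.25)) / 3 = 8.75/3 = 2.9167
  s[A,B] = ((0.75)·(3) + (1.75)·(-4) + (-0.25)·(2) + (-2.25)·(-1)) / 3 = -3/3 = -1
  s[B,B] = ((3)·(3) + (-4)·(-4) + (2)·(2) + (-1)·(-1)) / 3 = 30/3 = 10
  Sample standard deviations s_i = √(s[i,i]):
  s(A) = √(2.9167) = 1.7078
  s(B) = √(10) = 3.1623

Step 3 — r_{ij} = s_{ij} / (s_i · s_j):
  r[A,A] = 1 (diagonal).
  r[A,B] = -1 / (1.7078 · 3.1623) = -1 / 5.4006 = -0.1852
  r[B,B] = 1 (diagonal).

R is symmetric with unit diagonal. Assembling:

R = [[1, -0.1852],
 [-0.1852, 1]]


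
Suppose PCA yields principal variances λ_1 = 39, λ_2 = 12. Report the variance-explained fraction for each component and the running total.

Step 1 — total variance = trace(Sigma) = Σ λ_i = 39 + 12 = 51.

Step 2 — fraction explained by component i = λ_i / Σ λ:
  PC1: 39/51 = 0.7647
  PC2: 12/51 = 0.2353

Step 3 — cumulative fraction after k components = (λ_1 + ... + λ_k) / Σ λ:
  k = 1: 39/51 = 0.7647
  k = 2: (39 + 12)/51 = 51/51 = 1

Summary (fraction, with percent):

explained: PC1 0.7647 (76.47%), PC2 0.2353 (23.53%);  cumulative: 0.7647, 1


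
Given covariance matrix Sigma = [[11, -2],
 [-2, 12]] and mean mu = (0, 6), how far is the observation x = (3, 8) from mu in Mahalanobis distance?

Step 1 — centre the observation: (x - mu) = (3, 2).

Step 2 — invert Sigma. det(Sigma) = 11·12 - (-2)² = 128.
  Sigma^{-1} = (1/det) · [[d, -b], [-b, a]] = [[0.0938, 0.0156],
 [0.0156, 0.0859]].

Step 3 — form the quadratic (x - mu)^T · Sigma^{-1} · (x - mu):
  Sigma^{-1} · (x - mu) = (0.3125, 0.2188).
  (x - mu)^T · [Sigma^{-1} · (x - mu)] = (3)·(0.3125) + (2)·(0.2188) = 1.375.

Step 4 — take square root: d = √(1.375) ≈ 1.1726.

d(x, mu) = √(1.375) ≈ 1.1726


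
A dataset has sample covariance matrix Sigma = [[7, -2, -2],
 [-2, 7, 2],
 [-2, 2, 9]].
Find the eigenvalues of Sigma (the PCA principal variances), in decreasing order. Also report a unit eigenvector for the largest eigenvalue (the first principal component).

Step 1 — characteristic polynomial p(λ) = det(λI - Sigma) = λ³ - tr·λ² + c_1·λ - det, where tr = trace, c_1 = sum of the principal 2×2 minors, det = det(Sigma):
  tr = 7 + 7 + 9 = 23,
  c_1 = (7·7 - (-2)²) + (7·9 - (-2)²) + (7·9 - (2)²) = 45 + 59 + 59 = 163,
  det = 7·(7·9 - (2)²) - (-2)·((-2)·9 - (2)·(-2)) + (-2)·((-2)·(2) - 7·(-2)) = 7·(59) - (-2)·(-14) + (-2)·(10) = 365.
  So p(λ) = λ³ - 23λ² + 163λ - 365.
Step 2 — look for an integer root (rational root theorem: any rational root is an integer divisor of 365). Testing λ = 5:
  p(5) = 125 - 575 + 815 - 365 = 0  ✓
  Dividing out (λ - 5): p(λ) = (λ - 5)(λ² - 18λ + 73).
Step 3 — remaining eigenvalues from the quadratic λ² - 18λ + 73 = 0:
  Δ = 18² - 4·73 = 324 - 292 = 32,  λ = (18 ± √32)/2 = (18 ± 5.6569)/2 ≈ 11.8284 or 6.1716.
  Sorted: λ_1 = 11.8284,  λ_2 = 6.1716,  λ_3 = 5  (check: sum = 23 = tr ✓).

Step 4 — unit eigenvector for λ_1 ≈ 11.8284: v spans the null space of (Sigma - λ_1 I), whose rows are
  r_1 = (-4.8284, -2, -2),  r_2 = (-2, -4.8284, 2),  r_3 = (-2, 2, -2.8284).
  v is orthogonal to every row, so take v ∝ r_1 × r_2 = ((-2)·(2) - (-2)·(-4.8284), (-2)·(-2) - (-4.8284)·(2), (-4.8284)·(-4.8284) - (-2)·(-2)) ≈ (-13.6569, 13.6569, 19.3137).
  Rescale (multiply by -1 so the first nonzero entry is positive): u = (13.6569, -13.6569, -19.3137).
  ||u|| = √((13.6569)² + (-13.6569)² + (-19.3137)²) = √(746.0387) ≈ 27.3137,  v_1 = u/||u|| ≈ (0.5, -0.5, -0.7071) (||v_1|| = 1).

λ_1 = 11.8284,  λ_2 = 6.1716,  λ_3 = 5;  v_1 ≈ (0.5, -0.5, -0.7071)


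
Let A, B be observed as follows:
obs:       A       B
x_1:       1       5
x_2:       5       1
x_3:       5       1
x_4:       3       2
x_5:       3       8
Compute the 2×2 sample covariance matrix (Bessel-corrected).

Step 1 — column means:
  mean(A) = (1 + 5 + 5 + 3 + 3) / 5 = 17/5 = 3.4
  mean(B) = (5 + 1 + 1 + 2 + 8) / 5 = 17/5 = 3.4

Step 2 — sample covariance S[i,j] = (1/(n-1)) · Σ_k (x_{k,i} - mean_i) · (x_{k,j} - mean_j), with n-1 = 4.
  S[A,A] = ((-2.4)·(-2.4) + (1.6)·(1.6) + (1.6)·(1.6) + (-0.4)·(-0.4) + (-0.4)·(-0.4)) / 4 = 11.2/4 = 2.8
  S[A,B] = ((-2.4)·(1.6) + (1.6)·(-2.4) + (1.6)·(-2.4) + (-0.4)·(-1.4) + (-0.4)·(4.6)) / 4 = -12.8/4 = -3.2
  S[B,B] = ((1.6)·(1.6) + (-2.4)·(-2.4) + (-2.4)·(-2.4) + (-1.4)·(-1.4) + (4.6)·(4.6)) / 4 = 37.2/4 = 9.3

S is symmetric (S[j,i] = S[i,j]). Assembling:

S = [[2.8, -3.2],
 [-3.2, 9.3]]


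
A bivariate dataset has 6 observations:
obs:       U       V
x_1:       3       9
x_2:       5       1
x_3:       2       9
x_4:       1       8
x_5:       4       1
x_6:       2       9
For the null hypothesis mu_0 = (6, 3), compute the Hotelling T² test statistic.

Step 1 — sample mean vector:
  mean(U) = (3 + 5 + 2 + 1 + 4 + 2) / 6 = 17/6 = 2.8333
  mean(V) = (9 + 1 + 9 + 8 + 1 + 9) / 6 = 37/6 = 6.1667
  x̄ = (2.8333, 6.1667),  deviation x̄ - mu_0 = (2.8333, 6.1667) - (6, 3) = (-3.1667, 3.1667).

Step 2 — sample covariance matrix, S[i,j] = (1/(n-1)) · Σ_k (x_{k,i} - mean_i) · (x_{k,j} - mean_j), divisor n-1 = 5:
  S[U,U] = ((0.1667)·(0.1667) + (2.1667)·(2.1667) + (-0.8333)·(-0.8333) + (-1.8333)·(-1.8333) + (1.1667)·(1.1667) + (-0.8333)·(-0.8333)) / 5 = 10.8333/5 = 2.1667
  S[U,V] = ((0.1667)·(2.8333) + (2.1667)·(-5.1667) + (-0.8333)·(2.8333) + (-1.8333)·(1.8333) + (1.1667)·(-5.1667) + (-0.8333)·(2.8333)) / 5 = -24.8333/5 = -4.9667
  S[V,V] = ((2.8333)·(2.8333) + (-5.1667)·(-5.1667) + (2.8333)·(2.8333) + (1.8333)·(1.8333) + (-5.1667)·(-5.1667) + (2.8333)·(2.8333)) / 5 = 80.8333/5 = 16.1667
  S = [[2.1667, -4.9667],
 [-4.9667, 16.1667]].

Step 3 — invert S. det(S) = 2.1667·16.1667 - (-4.9667)² = 10.36.
  S^{-1} = (1/det) · [[d, -b], [-b, a]] = [[1.5605, 0.4794],
 [0.4794, 0.2091]].

Step 4 — quadratic form (x̄ - mu_0)^T · S^{-1} · (x̄ - mu_0):
  S^{-1} · (x̄ - mu_0) = (-3.4234, -0.8559),
  (x̄ - mu_0)^T · [...] = (-3.1667)·(-3.4234) + (3.1667)·(-0.8559) = 8.1306.

Step 5 — scale by n: T² = 6 · 8.1306 = 48.7838.

T² ≈ 48.7838


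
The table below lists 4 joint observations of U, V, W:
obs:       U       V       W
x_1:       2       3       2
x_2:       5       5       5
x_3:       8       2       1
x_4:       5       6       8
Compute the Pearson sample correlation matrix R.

Step 1 — column means:
  mean(U) = (2 + 5 + 8 + 5) / 4 = 20/4 = 5
  mean(V) = (3 + 5 + 2 + 6) / 4 = 16/4 = 4
  mean(W) = (2 + 5 + 1 + 8) / 4 = 16/4 = 4

Step 2 — sample variances and covariances s[i,j] = (1/(n-1)) · Σ_k (x_{k,i} - mean_i) · (x_{k,j} - mean_j), with n-1 = 3:
  s[U,U] = ((-3)·(-3) + (0)·(0) + (3)·(3) + (0)·(0)) / 3 = 18/3 = 6
  s[U,V] = ((-3)·(-1) + (0)·(1) + (3)·(-2) + (0)·(2)) / 3 = -3/3 = -1
  s[U,W] = ((-3)·(-2) + (0)·(1) + (3)·(-3) + (0)·(4)) / 3 = -3/3 = -1
  s[V,V] = ((-1)·(-1) + (1)·(1) + (-2)·(-2) + (2)·(2)) / 3 = 10/3 = 3.3333
  s[V,W] = ((-1)·(-2) + (1)·(1) + (-2)·(-3) + (2)·(4)) / 3 = 17/3 = 5.6667
  s[W,W] = ((-2)·(-2) + (1)·(1) + (-3)·(-3) + (4)·(4)) / 3 = 30/3 = 10
  Sample standard deviations s_i = √(s[i,i]):
  s(U) = √(6) = 2.4495
  s(V) = √(3.3333) = 1.8257
  s(W) = √(10) = 3.1623

Step 3 — r_{ij} = s_{ij} / (s_i · s_j):
  r[U,U] = 1 (diagonal).
  r[U,V] = -1 / (2.4495 · 1.8257) = -1 / 4.4721 = -0.2236
  r[U,W] = -1 / (2.4495 · 3.1623) = -1 / 7.746 = -0.1291
  r[V,V] = 1 (diagonal).
  r[V,W] = 5.6667 / (1.8257 · 3.1623) = 5.6667 / 5.7735 = 0.9815
  r[W,W] = 1 (diagonal).

R is symmetric with unit diagonal. Assembling:

R = [[1, -0.2236, -0.1291],
 [-0.2236, 1, 0.9815],
 [-0.1291, 0.9815, 1]]


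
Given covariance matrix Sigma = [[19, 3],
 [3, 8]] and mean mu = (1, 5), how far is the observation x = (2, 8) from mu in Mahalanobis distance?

Step 1 — centre the observation: (x - mu) = (1, 3).

Step 2 — invert Sigma. det(Sigma) = 19·8 - (3)² = 143.
  Sigma^{-1} = (1/det) · [[d, -b], [-b, a]] = [[0.0559, -0.021],
 [-0.021, 0.1329]].

Step 3 — form the quadratic (x - mu)^T · Sigma^{-1} · (x - mu):
  Sigma^{-1} · (x - mu) = (-0.007, 0.3776).
  (x - mu)^T · [Sigma^{-1} · (x - mu)] = (1)·(-0.007) + (3)·(0.3776) = 1.1259.

Step 4 — take square root: d = √(1.1259) ≈ 1.0611.

d(x, mu) = √(1.1259) ≈ 1.0611


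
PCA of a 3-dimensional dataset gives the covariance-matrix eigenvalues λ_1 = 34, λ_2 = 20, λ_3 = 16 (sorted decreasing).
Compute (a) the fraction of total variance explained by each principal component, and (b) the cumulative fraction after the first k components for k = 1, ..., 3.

Step 1 — total variance = trace(Sigma) = Σ λ_i = 34 + 20 + 16 = 70.

Step 2 — fraction explained by component i = λ_i / Σ λ:
  PC1: 34/70 = 0.4857
  PC2: 20/70 = 0.2857
  PC3: 16/70 = 0.2286

Step 3 — cumulative fraction after k components = (λ_1 + ... + λ_k) / Σ λ:
  k = 1: 34/70 = 0.4857
  k = 2: (34 + 20)/70 = 54/70 = 0.7714
  k = 3: (34 + 20 + 16)/70 = 70/70 = 1

Summary (fraction, with percent):

explained: PC1 0.4857 (48.57%), PC2 0.2857 (28.57%), PC3 0.2286 (22.86%);  cumulative: 0.4857, 0.7714, 1


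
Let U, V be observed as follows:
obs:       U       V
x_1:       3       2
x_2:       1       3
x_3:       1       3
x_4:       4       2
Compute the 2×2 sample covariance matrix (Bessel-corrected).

Step 1 — column means:
  mean(U) = (3 + 1 + 1 + 4) / 4 = 9/4 = 2.25
  mean(V) = (2 + 3 + 3 + 2) / 4 = 10/4 = 2.5

Step 2 — sample covariance S[i,j] = (1/(n-1)) · Σ_k (x_{k,i} - mean_i) · (x_{k,j} - mean_j), with n-1 = 3.
  S[U,U] = ((0.75)·(0.75) + (-1.25)·(-1.25) + (-1.25)·(-1.25) + (1.75)·(1.75)) / 3 = 6.75/3 = 2.25
  S[U,V] = ((0.75)·(-0.5) + (-1.25)·(0.5) + (-1.25)·(0.5) + (1.75)·(-0.5)) / 3 = -2.5/3 = -0.8333
  S[V,V] = ((-0.5)·(-0.5) + (0.5)·(0.5) + (0.5)·(0.5) + (-0.5)·(-0.5)) / 3 = 1/3 = 0.3333

S is symmetric (S[j,i] = S[i,j]). Assembling:

S = [[2.25, -0.8333],
 [-0.8333, 0.3333]]


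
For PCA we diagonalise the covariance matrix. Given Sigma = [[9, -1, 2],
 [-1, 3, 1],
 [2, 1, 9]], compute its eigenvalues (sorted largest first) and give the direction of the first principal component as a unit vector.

Step 1 — characteristic polynomial p(λ) = det(λI - Sigma) = λ³ - tr·λ² + c_1·λ - det, where tr = trace, c_1 = sum of the principal 2×2 minors, det = det(Sigma):
  tr = 9 + 3 + 9 = 21,
  c_1 = (9·3 - (-1)²) + (9·9 - (2)²) + (3·9 - (1)²) = 26 + 77 + 26 = 129,
  det = 9·(3·9 - (1)²) - (-1)·((-1)·9 - (1)·(2)) + (2)·((-1)·(1) - 3·(2)) = 9·(26) - (-1)·(-11) + (2)·(-7) = 209.
  So p(λ) = λ³ - 21λ² + 129λ - 209.
Step 2 — look for an integer root (rational root theorem: any rational root is an integer divisor of 209). Testing λ = 11:
  p(11) = 1331 - 2541 + 1419 - 209 = 0  ✓
  Dividing out (λ - 11): p(λ) = (λ - 11)(λ² - 10λ + 19).
Step 3 — remaining eigenvalues from the quadratic λ² - 10λ + 19 = 0:
  Δ = 10² - 4·19 = 100 - 76 = 24,  λ = (10 ± √24)/2 = (10 ± 4.899)/2 ≈ 7.4495 or 2.5505.
  Sorted: λ_1 = 11,  λ_2 = 7.4495,  λ_3 = 2.5505  (check: sum = 21 = tr ✓).

Step 4 — unit eigenvector for λ_1 = 11: v spans the null space of (Sigma - λ_1 I), whose rows are
  r_1 = (-2, -1, 2),  r_2 = (-1, -8, 1),  r_3 = (2, 1, -2).
  v is orthogonal to every row, so take v ∝ r_1 × r_2 = ((-1)·(1) - (2)·(-8), (2)·(-1) - (-2)·(1), (-2)·(-8) - (-1)·(-1)) = (15, 0, 15).
  Rescale (divide by 15): u = (1, 0, 1).
  ||u|| = √((1)² + (0)² + (1)²) = √(2) ≈ 1.4142,  v_1 = u/||u|| ≈ (0.7071, 0, 0.7071) (||v_1|| = 1).

λ_1 = 11,  λ_2 = 7.4495,  λ_3 = 2.5505;  v_1 ≈ (0.7071, 0, 0.7071)


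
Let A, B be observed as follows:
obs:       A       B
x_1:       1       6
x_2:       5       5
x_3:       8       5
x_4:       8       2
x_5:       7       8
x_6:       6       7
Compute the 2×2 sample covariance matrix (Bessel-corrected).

Step 1 — column means:
  mean(A) = (1 + 5 + 8 + 8 + 7 + 6) / 6 = 35/6 = 5.8333
  mean(B) = (6 + 5 + 5 + 2 + 8 + 7) / 6 = 33/6 = 5.5

Step 2 — sample covariance S[i,j] = (1/(n-1)) · Σ_k (x_{k,i} - mean_i) · (x_{k,j} - mean_j), with n-1 = 5.
  S[A,A] = ((-4.8333)·(-4.8333) + (-0.8333)·(-0.8333) + (2.1667)·(2.1667) + (2.1667)·(2.1667) + (1.1667)·(1.1667) + (0.1667)·(0.1667)) / 5 = 34.8333/5 = 6.9667
  S[A,B] = ((-4.8333)·(0.5) + (-0.8333)·(-0.5) + (2.1667)·(-0.5) + (2.1667)·(-3.5) + (1.1667)·(2.5) + (0.1667)·(1.5)) / 5 = -7.5/5 = -1.5
  S[B,B] = ((0.5)·(0.5) + (-0.5)·(-0.5) + (-0.5)·(-0.5) + (-3.5)·(-3.5) + (2.5)·(2.5) + (1.5)·(1.5)) / 5 = 21.5/5 = 4.3

S is symmetric (S[j,i] = S[i,j]). Assembling:

S = [[6.9667, -1.5],
 [-1.5, 4.3]]


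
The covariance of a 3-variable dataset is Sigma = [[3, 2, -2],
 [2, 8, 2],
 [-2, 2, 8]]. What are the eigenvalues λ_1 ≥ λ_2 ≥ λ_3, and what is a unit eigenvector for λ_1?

Step 1 — characteristic polynomial p(λ) = det(λI - Sigma) = λ³ - tr·λ² + c_1·λ - det, where tr = trace, c_1 = sum of the principal 2×2 minors, det = det(Sigma):
  tr = 3 + 8 + 8 = 19,
  c_1 = (3·8 - (2)²) + (3·8 - (-2)²) + (8·8 - (2)²) = 20 + 20 + 60 = 100,
  det = 3·(8·8 - (2)²) - (2)·((2)·8 - (2)·(-2)) + (-2)·((2)·(2) - 8·(-2)) = 3·(60) - (2)·(20) + (-2)·(20) = 100.
  So p(λ) = λ³ - 19λ² + 100λ - 100.
Step 2 — look for an integer root (rational root theorem: any rational root is an integer divisor of 100). Testing λ = 10:
  p(10) = 1000 - 1900 + 1000 - 100 = 0  ✓
  Dividing out (λ - 10): p(λ) = (λ - 10)(λ² - 9λ + 10).
Step 3 — remaining eigenvalues from the quadratic λ² - 9λ + 10 = 0:
  Δ = 9² - 4·10 = 81 - 40 = 41,  λ = (9 ± √41)/2 = (9 ± 6.4031)/2 ≈ 7.7016 or 1.2984.
  Sorted: λ_1 = 10,  λ_2 = 7.7016,  λ_3 = 1.2984  (check: sum = 19 = tr ✓).

Step 4 — unit eigenvector for λ_1 = 10: v spans the null space of (Sigma - λ_1 I), whose rows are
  r_1 = (-7, 2, -2),  r_2 = (2, -2, 2),  r_3 = (-2, 2, -2).
  v is orthogonal to every row, so take v ∝ r_1 × r_2 = ((2)·(2) - (-2)·(-2), (-2)·(2) - (-7)·(2), (-7)·(-2) - (2)·(2)) = (0, 10, 10).
  Rescale (divide by 10): u = (0, 1, 1).
  ||u|| = √((0)² + (1)² + (1)²) = √(2) ≈ 1.4142,  v_1 = u/||u|| ≈ (0, 0.7071, 0.7071) (||v_1|| = 1).

λ_1 = 10,  λ_2 = 7.7016,  λ_3 = 1.2984;  v_1 ≈ (0, 0.7071, 0.7071)


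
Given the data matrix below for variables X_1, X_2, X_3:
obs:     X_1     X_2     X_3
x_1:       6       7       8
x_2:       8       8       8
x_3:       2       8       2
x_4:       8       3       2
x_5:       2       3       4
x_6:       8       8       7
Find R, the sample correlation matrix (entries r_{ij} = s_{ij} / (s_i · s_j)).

Step 1 — column means:
  mean(X_1) = (6 + 8 + 2 + 8 + 2 + 8) / 6 = 34/6 = 5.6667
  mean(X_2) = (7 + 8 + 8 + 3 + 3 + 8) / 6 = 37/6 = 6.1667
  mean(X_3) = (8 + 8 + 2 + 2 + 4 + 7) / 6 = 31/6 = 5.1667

Step 2 — sample variances and covariances s[i,j] = (1/(n-1)) · Σ_k (x_{k,i} - mean_i) · (x_{k,j} - mean_j), with n-1 = 5:
  s[X_1,X_1] = ((0.3333)·(0.3333) + (2.3333)·(2.3333) + (-3.6667)·(-3.6667) + (2.3333)·(2.3333) + (-3.6667)·(-3.6667) + (2.3333)·(2.3333)) / 5 = 43.3333/5 = 8.6667
  s[X_1,X_2] = ((0.3333)·(0.8333) + (2.3333)·(1.8333) + (-3.6667)·(1.8333) + (2.3333)·(-3.1667) + (-3.6667)·(-3.1667) + (2.3333)·(1.8333)) / 5 = 6.3333/5 = 1.2667
  s[X_1,X_3] = ((0.3333)·(2.8333) + (2.3333)·(2.8333) + (-3.6667)·(-3.1667) + (2.3333)·(-3.1667) + (-3.6667)·(-1.1667) + (2.3333)·(1.8333)) / 5 = 20.3333/5 = 4.0667
  s[X_2,X_2] = ((0.8333)·(0.8333) + (1.8333)·(1.8333) + (1.8333)·(1.8333) + (-3.1667)·(-3.1667) + (-3.1667)·(-3.1667) + (1.8333)·(1.8333)) / 5 = 30.8333/5 = 6.1667
  s[X_2,X_3] = ((0.8333)·(2.8333) + (1.8333)·(2.8333) + (1.8333)·(-3.1667) + (-3.1667)·(-3.1667) + (-3.1667)·(-1.1667) + (1.8333)·(1.8333)) / 5 = 18.8333/5 = 3.7667
  s[X_3,X_3] = ((2.8333)·(2.8333) + (2.8333)·(2.8333) + (-3.1667)·(-3.1667) + (-3.1667)·(-3.1667) + (-1.1667)·(-1.1667) + (1.8333)·(1.8333)) / 5 = 40.8333/5 = 8.1667
  Sample standard deviations s_i = √(s[i,i]):
  s(X_1) = √(8.6667) = 2.9439
  s(X_2) = √(6.1667) = 2.4833
  s(X_3) = √(8.1667) = 2.8577

Step 3 — r_{ij} = s_{ij} / (s_i · s_j):
  r[X_1,X_1] = 1 (diagonal).
  r[X_1,X_2] = 1.2667 / (2.9439 · 2.4833) = 1.2667 / 7.3106 = 0.1733
  r[X_1,X_3] = 4.0667 / (2.9439 · 2.8577) = 4.0667 / 8.413 = 0.4834
  r[X_2,X_2] = 1 (diagonal).
  r[X_2,X_3] = 3.7667 / (2.4833 · 2.8577) = 3.7667 / 7.0966 = 0.5308
  r[X_3,X_3] = 1 (diagonal).

R is symmetric with unit diagonal. Assembling:

R = [[1, 0.1733, 0.4834],
 [0.1733, 1, 0.5308],
 [0.4834, 0.5308, 1]]


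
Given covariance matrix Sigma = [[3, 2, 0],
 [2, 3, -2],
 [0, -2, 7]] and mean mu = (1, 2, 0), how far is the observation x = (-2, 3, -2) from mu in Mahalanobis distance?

Step 1 — centre the observation: (x - mu) = (-3, 1, -2).

Step 2 — invert Sigma (cofactor / det for 3×3, or solve directly):
  Sigma^{-1} = [[0.7391, -0.6087, -0.1739],
 [-0.6087, 0.913, 0.2609],
 [-0.1739, 0.2609, 0.2174]].

Step 3 — form the quadratic (x - mu)^T · Sigma^{-1} · (x - mu):
  Sigma^{-1} · (x - mu) = (-2.4783, 2.2174, 0.3478).
  (x - mu)^T · [Sigma^{-1} · (x - mu)] = (-3)·(-2.4783) + (1)·(2.2174) + (-2)·(0.3478) = 8.9565.

Step 4 — take square root: d = √(8.9565) ≈ 2.9927.

d(x, mu) = √(8.9565) ≈ 2.9927


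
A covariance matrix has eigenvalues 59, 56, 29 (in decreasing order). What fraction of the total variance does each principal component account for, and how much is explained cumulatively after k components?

Step 1 — total variance = trace(Sigma) = Σ λ_i = 59 + 56 + 29 = 144.

Step 2 — fraction explained by component i = λ_i / Σ λ:
  PC1: 59/144 = 0.4097
  PC2: 56/144 = 0.3889
  PC3: 29/144 = 0.2014

Step 3 — cumulative fraction after k components = (λ_1 + ... + λ_k) / Σ λ:
  k = 1: 59/144 = 0.4097
  k = 2: (59 + 56)/144 = 115/144 = 0.7986
  k = 3: (59 + 56 + 29)/144 = 144/144 = 1

Summary (fraction, with percent):

explained: PC1 0.4097 (40.97%), PC2 0.3889 (38.89%), PC3 0.2014 (20.14%);  cumulative: 0.4097, 0.7986, 1


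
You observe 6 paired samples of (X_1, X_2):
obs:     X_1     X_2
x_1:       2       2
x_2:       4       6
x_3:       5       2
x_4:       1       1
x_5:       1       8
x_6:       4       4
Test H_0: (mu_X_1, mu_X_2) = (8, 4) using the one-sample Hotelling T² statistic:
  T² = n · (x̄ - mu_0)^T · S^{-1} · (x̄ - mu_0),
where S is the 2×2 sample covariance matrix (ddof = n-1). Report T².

Step 1 — sample mean vector:
  mean(X_1) = (2 + 4 + 5 + 1 + 1 + 4) / 6 = 17/6 = 2.8333
  mean(X_2) = (2 + 6 + 2 + 1 + 8 + 4) / 6 = 23/6 = 3.8333
  x̄ = (2.8333, 3.8333),  deviation x̄ - mu_0 = (2.8333, 3.8333) - (8, 4) = (-5.1667, -0.1667).

Step 2 — sample covariance matrix, S[i,j] = (1/(n-1)) · Σ_k (x_{k,i} - mean_i) · (x_{k,j} - mean_j), divisor n-1 = 5:
  S[X_1,X_1] = ((-0.8333)·(-0.8333) + (1.1667)·(1.1667) + (2.1667)·(2.1667) + (-1.8333)·(-1.8333) + (-1.8333)·(-1.8333) + (1.1667)·(1.1667)) / 5 = 14.8333/5 = 2.9667
  S[X_1,X_2] = ((-0.8333)·(-1.8333) + (1.1667)·(2.1667) + (2.1667)·(-1.8333) + (-1.8333)·(-2.8333) + (-1.8333)·(4.1667) + (1.1667)·(0.1667)) / 5 = -2.1667/5 = -0.4333
  S[X_2,X_2] = ((-1.8333)·(-1.8333) + (2.1667)·(2.1667) + (-1.8333)·(-1.8333) + (-2.8333)·(-2.8333) + (4.1667)·(4.1667) + (0.1667)·(0.1667)) / 5 = 36.8333/5 = 7.3667
  S = [[2.9667, -0.4333],
 [-0.4333, 7.3667]].

Step 3 — invert S. det(S) = 2.9667·7.3667 - (-0.4333)² = 21.6667.
  S^{-1} = (1/det) · [[d, -b], [-b, a]] = [[0.34, 0.02],
 [0.02, 0.1369]].

Step 4 — quadratic form (x̄ - mu_0)^T · S^{-1} · (x̄ - mu_0):
  S^{-1} · (x̄ - mu_0) = (-1.76, -0.1262),
  (x̄ - mu_0)^T · [...] = (-5.1667)·(-1.76) + (-0.1667)·(-0.1262) = 9.1144.

Step 5 — scale by n: T² = 6 · 9.1144 = 54.6862.

T² ≈ 54.6862


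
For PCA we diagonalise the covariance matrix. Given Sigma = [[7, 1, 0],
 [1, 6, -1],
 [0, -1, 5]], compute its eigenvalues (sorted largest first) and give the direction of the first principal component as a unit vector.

Step 1 — characteristic polynomial p(λ) = det(λI - Sigma) = λ³ - tr·λ² + c_1·λ - det, where tr = trace, c_1 = sum of the principal 2×2 minors, det = det(Sigma):
  tr = 7 + 6 + 5 = 18,
  c_1 = (7·6 - (1)²) + (7·5 - (0)²) + (6·5 - (-1)²) = 41 + 35 + 29 = 105,
  det = 7·(6·5 - (-1)²) - (1)·((1)·5 - (-1)·(0)) + (0)·((1)·(-1) - 6·(0)) = 7·(29) - (1)·(5) + (0)·(-1) = 198.
  So p(λ) = λ³ - 18λ² + 105λ - 198.
Step 2 — look for an integer root (rational root theorem: any rational root is an integer divisor of 198). Testing λ = 6:
  p(6) = 216 - 648 + 630 - 198 = 0  ✓
  Dividing out (λ - 6): p(λ) = (λ - 6)(λ² - 12λ + 33).
Step 3 — remaining eigenvalues from the quadratic λ² - 12λ + 33 = 0:
  Δ = 12² - 4·33 = 144 - 132 = 12,  λ = (12 ± √12)/2 = (12 ± 3.4641)/2 ≈ 7.7321 or 4.2679.
  Sorted: λ_1 = 7.7321,  λ_2 = 6,  λ_3 = 4.2679  (check: sum = 18 = tr ✓).

Step 4 — unit eigenvector for λ_1 ≈ 7.7321: v spans the null space of (Sigma - λ_1 I), whose rows are
  r_1 = (-0.7321, 1, 0),  r_2 = (1, -1.7321, -1),  r_3 = (0, -1, -2.7321).
  v is orthogonal to every row, so take v ∝ r_1 × r_2 = ((1)·(-1) - (0)·(-1.7321), (0)·(1) - (-0.7321)·(-1), (-0.7321)·(-1.7321) - (1)·(1)) ≈ (-1, -0.7321, 0.2679).
  Rescale (multiply by -1 so the first nonzero entry is positive): u = (1, 0.7321, -0.2679).
  ||u|| = √((1)² + (0.7321)² + (-0.2679)²) = √(1.6077) ≈ 1.2679,  v_1 = u/||u|| ≈ (0.7887, 0.5774, -0.2113) (||v_1|| = 1).

λ_1 = 7.7321,  λ_2 = 6,  λ_3 = 4.2679;  v_1 ≈ (0.7887, 0.5774, -0.2113)


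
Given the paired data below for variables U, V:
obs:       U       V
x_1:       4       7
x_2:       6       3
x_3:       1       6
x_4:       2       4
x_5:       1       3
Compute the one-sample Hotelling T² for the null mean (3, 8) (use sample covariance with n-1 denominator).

Step 1 — sample mean vector:
  mean(U) = (4 + 6 + 1 + 2 + 1) / 5 = 14/5 = 2.8
  mean(V) = (7 + 3 + 6 + 4 + 3) / 5 = 23/5 = 4.6
  x̄ = (2.8, 4.6),  deviation x̄ - mu_0 = (2.8, 4.6) - (3, 8) = (-0.2, -3.4).

Step 2 — sample covariance matrix, S[i,j] = (1/(n-1)) · Σ_k (x_{k,i} - mean_i) · (x_{k,j} - mean_j), divisor n-1 = 4:
  S[U,U] = ((1.2)·(1.2) + (3.2)·(3.2) + (-1.8)·(-1.8) + (-0.8)·(-0.8) + (-1.8)·(-1.8)) / 4 = 18.8/4 = 4.7
  S[U,V] = ((1.2)·(2.4) + (3.2)·(-1.6) + (-1.8)·(1.4) + (-0.8)·(-0.6) + (-1.8)·(-1.6)) / 4 = -1.4/4 = -0.35
  S[V,V] = ((2.4)·(2.4) + (-1.6)·(-1.6) + (1.4)·(1.4) + (-0.6)·(-0.6) + (-1.6)·(-1.6)) / 4 = 13.2/4 = 3.3
  S = [[4.7, -0.35],
 [-0.35, 3.3]].

Step 3 — invert S. det(S) = 4.7·3.3 - (-0.35)² = 15.3875.
  S^{-1} = (1/det) · [[d, -b], [-b, a]] = [[0.2145, 0.0227],
 [0.0227, 0.3054]].

Step 4 — quadratic form (x̄ - mu_0)^T · S^{-1} · (x̄ - mu_0):
  S^{-1} · (x̄ - mu_0) = (-0.1202, -1.0431),
  (x̄ - mu_0)^T · [...] = (-0.2)·(-0.1202) + (-3.4)·(-1.0431) = 3.5704.

Step 5 — scale by n: T² = 5 · 3.5704 = 17.8522.

T² ≈ 17.8522


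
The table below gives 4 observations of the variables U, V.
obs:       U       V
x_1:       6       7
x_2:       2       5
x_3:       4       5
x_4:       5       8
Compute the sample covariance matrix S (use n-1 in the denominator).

Step 1 — column means:
  mean(U) = (6 + 2 + 4 + 5) / 4 = 17/4 = 4.25
  mean(V) = (7 + 5 + 5 + 8) / 4 = 25/4 = 6.25

Step 2 — sample covariance S[i,j] = (1/(n-1)) · Σ_k (x_{k,i} - mean_i) · (x_{k,j} - mean_j), with n-1 = 3.
  S[U,U] = ((1.75)·(1.75) + (-2.25)·(-2.25) + (-0.25)·(-0.25) + (0.75)·(0.75)) / 3 = 8.75/3 = 2.9167
  S[U,V] = ((1.75)·(0.75) + (-2.25)·(-1.25) + (-0.25)·(-1.25) + (0.75)·(1.75)) / 3 = 5.75/3 = 1.9167
  S[V,V] = ((0.75)·(0.75) + (-1.25)·(-1.25) + (-1.25)·(-1.25) + (1.75)·(1.75)) / 3 = 6.75/3 = 2.25

S is symmetric (S[j,i] = S[i,j]). Assembling:

S = [[2.9167, 1.9167],
 [1.9167, 2.25]]


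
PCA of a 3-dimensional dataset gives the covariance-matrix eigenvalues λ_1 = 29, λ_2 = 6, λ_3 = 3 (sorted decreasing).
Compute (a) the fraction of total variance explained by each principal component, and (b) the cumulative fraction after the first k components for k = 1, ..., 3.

Step 1 — total variance = trace(Sigma) = Σ λ_i = 29 + 6 + 3 = 38.

Step 2 — fraction explained by component i = λ_i / Σ λ:
  PC1: 29/38 = 0.7632
  PC2: 6/38 = 0.1579
  PC3: 3/38 = 0.0789

Step 3 — cumulative fraction after k components = (λ_1 + ... + λ_k) / Σ λ:
  k = 1: 29/38 = 0.7632
  k = 2: (29 + 6)/38 = 35/38 = 0.9211
  k = 3: (29 + 6 + 3)/38 = 38/38 = 1

Summary (fraction, with percent):

explained: PC1 0.7632 (76.32%), PC2 0.1579 (15.79%), PC3 0.0789 (7.89%);  cumulative: 0.7632, 0.9211, 1


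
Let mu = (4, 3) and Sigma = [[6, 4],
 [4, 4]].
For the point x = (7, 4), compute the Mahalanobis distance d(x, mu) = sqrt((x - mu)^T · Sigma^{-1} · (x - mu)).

Step 1 — centre the observation: (x - mu) = (3, 1).

Step 2 — invert Sigma. det(Sigma) = 6·4 - (4)² = 8.
  Sigma^{-1} = (1/det) · [[d, -b], [-b, a]] = [[0.5, -0.5],
 [-0.5, 0.75]].

Step 3 — form the quadratic (x - mu)^T · Sigma^{-1} · (x - mu):
  Sigma^{-1} · (x - mu) = (1, -0.75).
  (x - mu)^T · [Sigma^{-1} · (x - mu)] = (3)·(1) + (1)·(-0.75) = 2.25.

Step 4 — take square root: d = √(2.25) ≈ 1.5.

d(x, mu) = √(2.25) ≈ 1.5


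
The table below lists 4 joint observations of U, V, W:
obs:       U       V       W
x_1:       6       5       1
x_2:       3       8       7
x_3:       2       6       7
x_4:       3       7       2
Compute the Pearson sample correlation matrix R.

Step 1 — column means:
  mean(U) = (6 + 3 + 2 + 3) / 4 = 14/4 = 3.5
  mean(V) = (5 + 8 + 6 + 7) / 4 = 26/4 = 6.5
  mean(W) = (1 + 7 + 7 + 2) / 4 = 17/4 = 4.25

Step 2 — sample variances and covariances s[i,j] = (1/(n-1)) · Σ_k (x_{k,i} - mean_i) · (x_{k,j} - mean_j), with n-1 = 3:
  s[U,U] = ((2.5)·(2.5) + (-0.5)·(-0.5) + (-1.5)·(-1.5) + (-0.5)·(-0.5)) / 3 = 9/3 = 3
  s[U,V] = ((2.5)·(-1.5) + (-0.5)·(1.5) + (-1.5)·(-0.5) + (-0.5)·(0.5)) / 3 = -4/3 = -1.3333
  s[U,W] = ((2.5)·(-3.25) + (-0.5)·(2.75) + (-1.5)·(2.75) + (-0.5)·(-2.25)) / 3 = -12.5/3 = -4.1667
  s[V,V] = ((-1.5)·(-1.5) + (1.5)·(1.5) + (-0.5)·(-0.5) + (0.5)·(0.5)) / 3 = 5/3 = 1.6667
  s[V,W] = ((-1.5)·(-3.25) + (1.5)·(2.75) + (-0.5)·(2.75) + (0.5)·(-2.25)) / 3 = 6.5/3 = 2.1667
  s[W,W] = ((-3.25)·(-3.25) + (2.75)·(2.75) + (2.75)·(2.75) + (-2.25)·(-2.25)) / 3 = 30.75/3 = 10.25
  Sample standard deviations s_i = √(s[i,i]):
  s(U) = √(3) = 1.7321
  s(V) = √(1.6667) = 1.291
  s(W) = √(10.25) = 3.2016

Step 3 — r_{ij} = s_{ij} / (s_i · s_j):
  r[U,U] = 1 (diagonal).
  r[U,V] = -1.3333 / (1.7321 · 1.291) = -1.3333 / 2.2361 = -0.5963
  r[U,W] = -4.1667 / (1.7321 · 3.2016) = -4.1667 / 5.5453 = -0.7514
  r[V,V] = 1 (diagonal).
  r[V,W] = 2.1667 / (1.291 · 3.2016) = 2.1667 / 4.1332 = 0.5242
  r[W,W] = 1 (diagonal).

R is symmetric with unit diagonal. Assembling:

R = [[1, -0.5963, -0.7514],
 [-0.5963, 1, 0.5242],
 [-0.7514, 0.5242, 1]]


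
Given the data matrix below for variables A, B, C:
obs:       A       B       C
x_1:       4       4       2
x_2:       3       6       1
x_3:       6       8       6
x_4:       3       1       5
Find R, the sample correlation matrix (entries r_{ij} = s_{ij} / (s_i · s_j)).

Step 1 — column means:
  mean(A) = (4 + 3 + 6 + 3) / 4 = 16/4 = 4
  mean(B) = (4 + 6 + 8 + 1) / 4 = 19/4 = 4.75
  mean(C) = (2 + 1 + 6 + 5) / 4 = 14/4 = 3.5

Step 2 — sample variances and covariances s[i,j] = (1/(n-1)) · Σ_k (x_{k,i} - mean_i) · (x_{k,j} - mean_j), with n-1 = 3:
  s[A,A] = ((0)·(0) + (-1)·(-1) + (2)·(2) + (-1)·(-1)) / 3 = 6/3 = 2
  s[A,B] = ((0)·(-0.75) + (-1)·(1.25) + (2)·(3.25) + (-1)·(-3.75)) / 3 = 9/3 = 3
  s[A,C] = ((0)·(-1.5) + (-1)·(-2.5) + (2)·(2.5) + (-1)·(1.5)) / 3 = 6/3 = 2
  s[B,B] = ((-0.75)·(-0.75) + (1.25)·(1.25) + (3.25)·(3.25) + (-3.75)·(-3.75)) / 3 = 26.75/3 = 8.9167
  s[B,C] = ((-0.75)·(-1.5) + (1.25)·(-2.5) + (3.25)·(2.5) + (-3.75)·(1.5)) / 3 = 0.5/3 = 0.1667
  s[C,C] = ((-1.5)·(-1.5) + (-2.5)·(-2.5) + (2.5)·(2.5) + (1.5)·(1.5)) / 3 = 17/3 = 5.6667
  Sample standard deviations s_i = √(s[i,i]):
  s(A) = √(2) = 1.4142
  s(B) = √(8.9167) = 2.9861
  s(C) = √(5.6667) = 2.3805

Step 3 — r_{ij} = s_{ij} / (s_i · s_j):
  r[A,A] = 1 (diagonal).
  r[A,B] = 3 / (1.4142 · 2.9861) = 3 / 4.223 = 0.7104
  r[A,C] = 2 / (1.4142 · 2.3805) = 2 / 3.3665 = 0.5941
  r[B,B] = 1 (diagonal).
  r[B,C] = 0.1667 / (2.9861 · 2.3805) = 0.1667 / 7.1083 = 0.0234
  r[C,C] = 1 (diagonal).

R is symmetric with unit diagonal. Assembling:

R = [[1, 0.7104, 0.5941],
 [0.7104, 1, 0.0234],
 [0.5941, 0.0234, 1]]


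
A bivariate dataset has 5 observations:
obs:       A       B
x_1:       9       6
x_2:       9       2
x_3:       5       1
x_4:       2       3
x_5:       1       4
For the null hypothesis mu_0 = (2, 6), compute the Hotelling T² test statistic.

Step 1 — sample mean vector:
  mean(A) = (9 + 9 + 5 + 2 + 1) / 5 = 26/5 = 5.2
  mean(B) = (6 + 2 + 1 + 3 + 4) / 5 = 16/5 = 3.2
  x̄ = (5.2, 3.2),  deviation x̄ - mu_0 = (5.2, 3.2) - (2, 6) = (3.2, -2.8).

Step 2 — sample covariance matrix, S[i,j] = (1/(n-1)) · Σ_k (x_{k,i} - mean_i) · (x_{k,j} - mean_j), divisor n-1 = 4:
  S[A,A] = ((3.8)·(3.8) + (3.8)·(3.8) + (-0.2)·(-0.2) + (-3.2)·(-3.2) + (-4.2)·(-4.2)) / 4 = 56.8/4 = 14.2
  S[A,B] = ((3.8)·(2.8) + (3.8)·(-1.2) + (-0.2)·(-2.2) + (-3.2)·(-0.2) + (-4.2)·(0.8)) / 4 = 3.8/4 = 0.95
  S[B,B] = ((2.8)·(2.8) + (-1.2)·(-1.2) + (-2.2)·(-2.2) + (-0.2)·(-0.2) + (0.8)·(0.8)) / 4 = 14.8/4 = 3.7
  S = [[14.2, 0.95],
 [0.95, 3.7]].

Step 3 — invert S. det(S) = 14.2·3.7 - (0.95)² = 51.6375.
  S^{-1} = (1/det) · [[d, -b], [-b, a]] = [[0.0717, -0.0184],
 [-0.0184, 0.275]].

Step 4 — quadratic form (x̄ - mu_0)^T · S^{-1} · (x̄ - mu_0):
  S^{-1} · (x̄ - mu_0) = (0.2808, -0.8289),
  (x̄ - mu_0)^T · [...] = (3.2)·(0.2808) + (-2.8)·(-0.8289) = 3.2194.

Step 5 — scale by n: T² = 5 · 3.2194 = 16.0968.

T² ≈ 16.0968


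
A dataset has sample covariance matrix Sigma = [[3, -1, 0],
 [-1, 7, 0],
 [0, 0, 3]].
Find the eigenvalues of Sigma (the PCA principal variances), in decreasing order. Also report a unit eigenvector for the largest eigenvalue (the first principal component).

Step 1 — characteristic polynomial p(λ) = det(λI - Sigma) = λ³ - tr·λ² + c_1·λ - det, where tr = trace, c_1 = sum of the principal 2×2 minors, det = det(Sigma):
  tr = 3 + 7 + 3 = 13,
  c_1 = (3·7 - (-1)²) + (3·3 - (0)²) + (7·3 - (0)²) = 20 + 9 + 21 = 50,
  det = 3·(7·3 - (0)²) - (-1)·((-1)·3 - (0)·(0)) + (0)·((-1)·(0) - 7·(0)) = 3·(21) - (-1)·(-3) + (0)·(0) = 60.
  So p(λ) = λ³ - 13λ² + 50λ - 60.
Step 2 — look for an integer root (rational root theorem: any rational root is an integer divisor of 60). Testing λ = 3:
  p(3) = 27 - 117 + 150 - 60 = 0  ✓
  Dividing out (λ - 3): p(λ) = (λ - 3)(λ² - 10λ + 20).
Step 3 — remaining eigenvalues from the quadratic λ² - 10λ + 20 = 0:
  Δ = 10² - 4·20 = 100 - 80 = 20,  λ = (10 ± √20)/2 = (10 ± 4.4721)/2 ≈ 7.2361 or 2.7639.
  Sorted: λ_1 = 7.2361,  λ_2 = 3,  λ_3 = 2.7639  (check: sum = 13 = tr ✓).

Step 4 — unit eigenvector for λ_1 ≈ 7.2361: v spans the null space of (Sigma - λ_1 I), whose rows are
  r_1 = (-4.2361, -1, 0),  r_2 = (-1, -0.2361, 0),  r_3 = (0, 0, -4.2361).
  v is orthogonal to every row, so take v ∝ r_1 × r_3 = ((-1)·(-4.2361) - (0)·(0), (0)·(0) - (-4.2361)·(-4.2361), (-4.2361)·(0) - (-1)·(0)) ≈ (4.2361, -17.9443, 0).
  Let u = (4.2361, -17.9443, 0).
  ||u|| = √((4.2361)² + (-17.9443)² + (0)²) = √(339.9412) ≈ 18.4375,  v_1 = u/||u|| ≈ (0.2298, -0.9732, 0) (||v_1|| = 1).

λ_1 = 7.2361,  λ_2 = 3,  λ_3 = 2.7639;  v_1 ≈ (0.2298, -0.9732, 0)


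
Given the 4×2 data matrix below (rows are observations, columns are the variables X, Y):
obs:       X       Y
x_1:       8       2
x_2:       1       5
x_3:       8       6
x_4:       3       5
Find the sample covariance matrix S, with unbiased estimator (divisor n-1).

Step 1 — column means:
  mean(X) = (8 + 1 + 8 + 3) / 4 = 20/4 = 5
  mean(Y) = (2 + 5 + 6 + 5) / 4 = 18/4 = 4.5

Step 2 — sample covariance S[i,j] = (1/(n-1)) · Σ_k (x_{k,i} - mean_i) · (x_{k,j} - mean_j), with n-1 = 3.
  S[X,X] = ((3)·(3) + (-4)·(-4) + (3)·(3) + (-2)·(-2)) / 3 = 38/3 = 12.6667
  S[X,Y] = ((3)·(-2.5) + (-4)·(0.5) + (3)·(1.5) + (-2)·(0.5)) / 3 = -6/3 = -2
  S[Y,Y] = ((-2.5)·(-2.5) + (0.5)·(0.5) + (1.5)·(1.5) + (0.5)·(0.5)) / 3 = 9/3 = 3

S is symmetric (S[j,i] = S[i,j]). Assembling:

S = [[12.6667, -2],
 [-2, 3]]


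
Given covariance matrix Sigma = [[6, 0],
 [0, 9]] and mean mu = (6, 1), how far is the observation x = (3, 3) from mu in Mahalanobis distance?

Step 1 — centre the observation: (x - mu) = (-3, 2).

Step 2 — invert Sigma. det(Sigma) = 6·9 - (0)² = 54.
  Sigma^{-1} = (1/det) · [[d, -b], [-b, a]] = [[0.1667, 0],
 [0, 0.1111]].

Step 3 — form the quadratic (x - mu)^T · Sigma^{-1} · (x - mu):
  Sigma^{-1} · (x - mu) = (-0.5, 0.2222).
  (x - mu)^T · [Sigma^{-1} · (x - mu)] = (-3)·(-0.5) + (2)·(0.2222) = 1.9444.

Step 4 — take square root: d = √(1.9444) ≈ 1.3944.

d(x, mu) = √(1.9444) ≈ 1.3944


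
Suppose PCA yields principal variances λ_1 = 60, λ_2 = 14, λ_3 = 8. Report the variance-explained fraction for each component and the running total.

Step 1 — total variance = trace(Sigma) = Σ λ_i = 60 + 14 + 8 = 82.

Step 2 — fraction explained by component i = λ_i / Σ λ:
  PC1: 60/82 = 0.7317
  PC2: 14/82 = 0.1707
  PC3: 8/82 = 0.0976

Step 3 — cumulative fraction after k components = (λ_1 + ... + λ_k) / Σ λ:
  k = 1: 60/82 = 0.7317
  k = 2: (60 + 14)/82 = 74/82 = 0.9024
  k = 3: (60 + 14 + 8)/82 = 82/82 = 1

Summary (fraction, with percent):

explained: PC1 0.7317 (73.17%), PC2 0.1707 (17.07%), PC3 0.0976 (9.76%);  cumulative: 0.7317, 0.9024, 1


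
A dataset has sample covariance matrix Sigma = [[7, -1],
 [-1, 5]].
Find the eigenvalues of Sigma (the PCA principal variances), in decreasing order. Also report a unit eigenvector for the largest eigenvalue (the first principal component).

Step 1 — characteristic polynomial of 2×2 Sigma:
  det(Sigma - λI) = λ² - trace · λ + det = 0.
  trace = 7 + 5 = 12, det = 7·5 - (-1)² = 34.
Step 2 — discriminant:
  Δ = trace² - 4·det = 144 - 136 = 8.
Step 3 — eigenvalues:
  λ = (trace ± √Δ)/2 = (12 ± 2.8284)/2,
  λ_1 = 7.4142,  λ_2 = 4.5858.

Step 4 — unit eigenvector for λ_1: solve (Sigma - λ_1 I)v = 0. First row:
  (7 - 7.4142)·v_x + (-1)·v_y = 0, i.e. (-0.4142)·v_x + (-1)·v_y = 0,
  so v ∝ (b, λ_1 - a) = (-1, 0.4142); multiply by -1 so the first entry is positive: u = (1, -0.4142).
  ||u|| = √((1)² + (-0.4142)²) = √(1.1716) ≈ 1.0824,
  v_1 = u/||u|| ≈ (0.9239, -0.3827) (||v_1|| = 1).

λ_1 = 7.4142,  λ_2 = 4.5858;  v_1 ≈ (0.9239, -0.3827)


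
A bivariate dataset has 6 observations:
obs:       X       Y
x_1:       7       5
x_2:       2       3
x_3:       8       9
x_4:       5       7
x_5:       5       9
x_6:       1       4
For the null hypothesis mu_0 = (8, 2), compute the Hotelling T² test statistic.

Step 1 — sample mean vector:
  mean(X) = (7 + 2 + 8 + 5 + 5 + 1) / 6 = 28/6 = 4.6667
  mean(Y) = (5 + 3 + 9 + 7 + 9 + 4) / 6 = 37/6 = 6.1667
  x̄ = (4.6667, 6.1667),  deviation x̄ - mu_0 = (4.6667, 6.1667) - (8, 2) = (-3.3333, 4.1667).

Step 2 — sample covariance matrix, S[i,j] = (1/(n-1)) · Σ_k (x_{k,i} - mean_i) · (x_{k,j} - mean_j), divisor n-1 = 5:
  S[X,X] = ((2.3333)·(2.3333) + (-2.6667)·(-2.6667) + (3.3333)·(3.3333) + (0.3333)·(0.3333) + (0.3333)·(0.3333) + (-3.6667)·(-3.6667)) / 5 = 37.3333/5 = 7.4667
  S[X,Y] = ((2.3333)·(-1.1667) + (-2.6667)·(-3.1667) + (3.3333)·(2.8333) + (0.3333)·(0.8333) + (0.3333)·(2.8333) + (-3.6667)·(-2.1667)) / 5 = 24.3333/5 = 4.8667
  S[Y,Y] = ((-1.1667)·(-1.1667) + (-3.1667)·(-3.1667) + (2.8333)·(2.8333) + (0.8333)·(0.8333) + (2.8333)·(2.8333) + (-2.1667)·(-2.1667)) / 5 = 32.8333/5 = 6.5667
  S = [[7.4667, 4.8667],
 [4.8667, 6.5667]].

Step 3 — invert S. det(S) = 7.4667·6.5667 - (4.8667)² = 25.3467.
  S^{-1} = (1/det) · [[d, -b], [-b, a]] = [[0.2591, -0.192],
 [-0.192, 0.2946]].

Step 4 — quadratic form (x̄ - mu_0)^T · S^{-1} · (x̄ - mu_0):
  S^{-1} · (x̄ - mu_0) = (-1.6636, 1.8674),
  (x̄ - mu_0)^T · [...] = (-3.3333)·(-1.6636) + (4.1667)·(1.8674) = 13.3263.

Step 5 — scale by n: T² = 6 · 13.3263 = 79.9579.

T² ≈ 79.9579


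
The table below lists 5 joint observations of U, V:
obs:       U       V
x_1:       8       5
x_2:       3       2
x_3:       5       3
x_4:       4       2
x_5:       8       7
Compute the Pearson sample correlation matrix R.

Step 1 — column means:
  mean(U) = (8 + 3 + 5 + 4 + 8) / 5 = 28/5 = 5.6
  mean(V) = (5 + 2 + 3 + 2 + 7) / 5 = 19/5 = 3.8

Step 2 — sample variances and covariances s[i,j] = (1/(n-1)) · Σ_k (x_{k,i} - mean_i) · (x_{k,j} - mean_j), with n-1 = 4:
  s[U,U] = ((2.4)·(2.4) + (-2.6)·(-2.6) + (-0.6)·(-0.6) + (-1.6)·(-1.6) + (2.4)·(2.4)) / 4 = 21.2/4 = 5.3
  s[U,V] = ((2.4)·(1.2) + (-2.6)·(-1.8) + (-0.6)·(-0.8) + (-1.6)·(-1.8) + (2.4)·(3.2)) / 4 = 18.6/4 = 4.65
  s[V,V] = ((1.2)·(1.2) + (-1.8)·(-1.8) + (-0.8)·(-0.8) + (-1.8)·(-1.8) + (3.2)·(3.2)) / 4 = 18.8/4 = 4.7
  Sample standard deviations s_i = √(s[i,i]):
  s(U) = √(5.3) = 2.3022
  s(V) = √(4.7) = 2.1679

Step 3 — r_{ij} = s_{ij} / (s_i · s_j):
  r[U,U] = 1 (diagonal).
  r[U,V] = 4.65 / (2.3022 · 2.1679) = 4.65 / 4.991 = 0.9317
  r[V,V] = 1 (diagonal).

R is symmetric with unit diagonal. Assembling:

R = [[1, 0.9317],
 [0.9317, 1]]
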